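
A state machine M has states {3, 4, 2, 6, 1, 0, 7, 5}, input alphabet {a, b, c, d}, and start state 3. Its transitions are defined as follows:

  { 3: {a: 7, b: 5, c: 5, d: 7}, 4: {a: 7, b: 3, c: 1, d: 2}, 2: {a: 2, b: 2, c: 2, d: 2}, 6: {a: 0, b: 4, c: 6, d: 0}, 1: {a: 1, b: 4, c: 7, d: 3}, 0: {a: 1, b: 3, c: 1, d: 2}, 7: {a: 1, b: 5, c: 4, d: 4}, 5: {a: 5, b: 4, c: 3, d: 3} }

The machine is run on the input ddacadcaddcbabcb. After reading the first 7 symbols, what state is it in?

3 → 7 → 4 → 7 → 4 → 7 → 4 → 1
After 7 symbols: 1.

1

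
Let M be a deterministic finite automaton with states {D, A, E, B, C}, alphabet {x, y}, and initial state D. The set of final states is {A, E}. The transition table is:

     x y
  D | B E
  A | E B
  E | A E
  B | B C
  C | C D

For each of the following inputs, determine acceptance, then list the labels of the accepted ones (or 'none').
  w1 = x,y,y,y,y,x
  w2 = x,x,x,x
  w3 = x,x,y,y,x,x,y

w1

w1: Trace: D -x-> B -y-> C -y-> D -y-> E -y-> E -x-> A  → end A, accepted
w2: Trace: D -x-> B -x-> B -x-> B -x-> B  → end B, rejected
w3: Trace: D -x-> B -x-> B -y-> C -y-> D -x-> B -x-> B -y-> C  → end C, rejected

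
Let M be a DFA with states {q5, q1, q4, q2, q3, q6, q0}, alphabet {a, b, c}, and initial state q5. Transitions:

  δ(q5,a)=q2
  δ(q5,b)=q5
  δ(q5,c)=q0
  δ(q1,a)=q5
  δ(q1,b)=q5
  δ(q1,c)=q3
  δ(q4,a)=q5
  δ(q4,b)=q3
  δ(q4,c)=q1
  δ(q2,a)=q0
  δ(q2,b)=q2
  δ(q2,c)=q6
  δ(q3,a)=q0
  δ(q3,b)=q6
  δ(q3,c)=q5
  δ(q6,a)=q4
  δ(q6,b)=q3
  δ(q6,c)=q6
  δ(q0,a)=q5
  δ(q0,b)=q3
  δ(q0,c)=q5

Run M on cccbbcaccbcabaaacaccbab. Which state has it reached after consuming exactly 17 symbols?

q6

start at q5
read 'c': q5 → q0
read 'c': q0 → q5
read 'c': q5 → q0
read 'b': q0 → q3
read 'b': q3 → q6
read 'c': q6 → q6
read 'a': q6 → q4
read 'c': q4 → q1
read 'c': q1 → q3
read 'b': q3 → q6
read 'c': q6 → q6
read 'a': q6 → q4
read 'b': q4 → q3
read 'a': q3 → q0
read 'a': q0 → q5
read 'a': q5 → q2
read 'c': q2 → q6
After 17 symbols: q6.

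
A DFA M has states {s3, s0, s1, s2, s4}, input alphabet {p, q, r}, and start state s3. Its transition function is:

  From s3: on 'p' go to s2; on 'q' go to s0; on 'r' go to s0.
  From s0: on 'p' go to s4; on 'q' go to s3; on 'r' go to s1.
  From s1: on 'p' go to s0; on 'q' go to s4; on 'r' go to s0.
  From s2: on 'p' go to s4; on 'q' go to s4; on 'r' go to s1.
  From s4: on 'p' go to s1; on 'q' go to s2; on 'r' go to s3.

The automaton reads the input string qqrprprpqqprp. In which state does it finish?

start at s3
read 'q': s3 → s0
read 'q': s0 → s3
read 'r': s3 → s0
read 'p': s0 → s4
read 'r': s4 → s3
read 'p': s3 → s2
read 'r': s2 → s1
read 'p': s1 → s0
read 'q': s0 → s3
read 'q': s3 → s0
read 'p': s0 → s4
read 'r': s4 → s3
read 'p': s3 → s2

s2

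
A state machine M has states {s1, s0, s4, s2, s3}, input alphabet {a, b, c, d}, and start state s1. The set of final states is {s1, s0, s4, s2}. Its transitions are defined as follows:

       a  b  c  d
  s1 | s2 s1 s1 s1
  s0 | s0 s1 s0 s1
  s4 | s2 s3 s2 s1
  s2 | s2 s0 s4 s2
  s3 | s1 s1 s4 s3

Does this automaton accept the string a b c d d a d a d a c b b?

start at s1
read 'a': s1 → s2
read 'b': s2 → s0
read 'c': s0 → s0
read 'd': s0 → s1
read 'd': s1 → s1
read 'a': s1 → s2
read 'd': s2 → s2
read 'a': s2 → s2
read 'd': s2 → s2
read 'a': s2 → s2
read 'c': s2 → s4
read 'b': s4 → s3
read 'b': s3 → s1
End state s1 is accepting.

Yes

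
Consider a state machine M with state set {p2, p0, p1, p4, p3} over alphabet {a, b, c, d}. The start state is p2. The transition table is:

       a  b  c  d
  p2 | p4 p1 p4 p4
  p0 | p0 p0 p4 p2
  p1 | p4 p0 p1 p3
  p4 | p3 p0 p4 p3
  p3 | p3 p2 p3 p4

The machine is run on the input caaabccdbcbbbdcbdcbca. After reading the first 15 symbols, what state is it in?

p2 → p4 → p3 → p3 → p3 → p2 → p4 → p4 → p3 → p2 → p4 → p0 → p0 → p0 → p2 → p4
After 15 symbols: p4.

p4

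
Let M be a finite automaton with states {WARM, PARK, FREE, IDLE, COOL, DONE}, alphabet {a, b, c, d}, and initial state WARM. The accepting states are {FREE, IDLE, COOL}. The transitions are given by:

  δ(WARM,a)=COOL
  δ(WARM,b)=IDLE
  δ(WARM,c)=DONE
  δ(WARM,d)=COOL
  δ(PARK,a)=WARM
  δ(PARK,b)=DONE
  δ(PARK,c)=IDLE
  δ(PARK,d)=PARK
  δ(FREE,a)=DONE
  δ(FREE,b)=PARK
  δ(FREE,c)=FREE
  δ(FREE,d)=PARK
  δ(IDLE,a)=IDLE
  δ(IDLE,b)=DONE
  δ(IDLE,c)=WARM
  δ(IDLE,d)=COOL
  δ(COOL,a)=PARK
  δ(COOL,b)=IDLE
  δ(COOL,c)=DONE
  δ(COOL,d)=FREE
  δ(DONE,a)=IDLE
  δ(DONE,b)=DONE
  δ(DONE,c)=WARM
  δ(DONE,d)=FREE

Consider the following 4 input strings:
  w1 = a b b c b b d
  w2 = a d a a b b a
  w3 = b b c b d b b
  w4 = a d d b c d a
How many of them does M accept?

w1: Trace: WARM -a-> COOL -b-> IDLE -b-> DONE -c-> WARM -b-> IDLE -b-> DONE -d-> FREE  → end FREE, accepted
w2: Trace: WARM -a-> COOL -d-> FREE -a-> DONE -a-> IDLE -b-> DONE -b-> DONE -a-> IDLE  → end IDLE, accepted
w3: Trace: WARM -b-> IDLE -b-> DONE -c-> WARM -b-> IDLE -d-> COOL -b-> IDLE -b-> DONE  → end DONE, rejected
w4: Trace: WARM -a-> COOL -d-> FREE -d-> PARK -b-> DONE -c-> WARM -d-> COOL -a-> PARK  → end PARK, rejected

2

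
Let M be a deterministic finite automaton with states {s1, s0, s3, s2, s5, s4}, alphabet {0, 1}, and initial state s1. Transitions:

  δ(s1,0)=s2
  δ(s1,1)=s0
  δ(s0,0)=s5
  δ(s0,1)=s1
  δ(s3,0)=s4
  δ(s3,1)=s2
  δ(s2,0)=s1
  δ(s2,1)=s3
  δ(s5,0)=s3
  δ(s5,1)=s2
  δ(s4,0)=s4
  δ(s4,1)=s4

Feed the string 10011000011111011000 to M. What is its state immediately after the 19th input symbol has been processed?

s4

s1 → s0 → s5 → s3 → s2 → s3 → s4 → s4 → s4 → s4 → s4 → s4 → s4 → s4 → s4 → s4 → s4 → s4 → s4 → s4
After 19 symbols: s4.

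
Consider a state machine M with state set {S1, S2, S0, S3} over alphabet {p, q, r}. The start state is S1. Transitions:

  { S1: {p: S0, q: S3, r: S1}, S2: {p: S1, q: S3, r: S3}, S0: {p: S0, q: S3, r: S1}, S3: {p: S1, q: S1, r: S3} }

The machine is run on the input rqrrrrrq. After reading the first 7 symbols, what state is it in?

S1 → S1 → S3 → S3 → S3 → S3 → S3 → S3
After 7 symbols: S3.

S3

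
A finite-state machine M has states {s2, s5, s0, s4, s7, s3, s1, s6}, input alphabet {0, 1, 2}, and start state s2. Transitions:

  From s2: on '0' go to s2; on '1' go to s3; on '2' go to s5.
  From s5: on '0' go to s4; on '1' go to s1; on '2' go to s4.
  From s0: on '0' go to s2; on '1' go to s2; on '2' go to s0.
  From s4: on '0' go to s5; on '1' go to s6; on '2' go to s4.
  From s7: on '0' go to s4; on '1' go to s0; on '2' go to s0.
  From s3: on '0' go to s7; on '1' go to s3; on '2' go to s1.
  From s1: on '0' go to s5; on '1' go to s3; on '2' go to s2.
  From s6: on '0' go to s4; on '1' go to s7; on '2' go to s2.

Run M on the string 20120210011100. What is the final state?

s2 → s5 → s4 → s6 → s2 → s2 → s5 → s1 → s5 → s4 → s6 → s7 → s0 → s2 → s2

s2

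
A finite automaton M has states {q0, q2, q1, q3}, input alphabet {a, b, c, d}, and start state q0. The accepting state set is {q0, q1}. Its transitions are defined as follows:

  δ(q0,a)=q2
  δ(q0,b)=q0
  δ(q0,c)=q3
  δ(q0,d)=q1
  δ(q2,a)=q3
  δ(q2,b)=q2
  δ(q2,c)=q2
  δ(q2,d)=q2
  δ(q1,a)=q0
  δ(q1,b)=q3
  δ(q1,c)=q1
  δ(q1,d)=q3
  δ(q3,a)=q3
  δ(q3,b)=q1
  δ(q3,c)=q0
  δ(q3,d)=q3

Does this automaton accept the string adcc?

No

q0 → q2 → q2 → q2 → q2
End state q2 is not accepting.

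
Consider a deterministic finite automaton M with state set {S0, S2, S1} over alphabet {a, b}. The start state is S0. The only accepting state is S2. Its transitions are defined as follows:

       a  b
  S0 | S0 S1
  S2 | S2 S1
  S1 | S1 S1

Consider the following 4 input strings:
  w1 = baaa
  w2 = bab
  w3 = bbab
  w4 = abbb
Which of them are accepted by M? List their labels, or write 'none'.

w1: Trace: S0 -b-> S1 -a-> S1 -a-> S1 -a-> S1  → end S1, rejected
w2: Trace: S0 -b-> S1 -a-> S1 -b-> S1  → end S1, rejected
w3: Trace: S0 -b-> S1 -b-> S1 -a-> S1 -b-> S1  → end S1, rejected
w4: Trace: S0 -a-> S0 -b-> S1 -b-> S1 -b-> S1  → end S1, rejected

none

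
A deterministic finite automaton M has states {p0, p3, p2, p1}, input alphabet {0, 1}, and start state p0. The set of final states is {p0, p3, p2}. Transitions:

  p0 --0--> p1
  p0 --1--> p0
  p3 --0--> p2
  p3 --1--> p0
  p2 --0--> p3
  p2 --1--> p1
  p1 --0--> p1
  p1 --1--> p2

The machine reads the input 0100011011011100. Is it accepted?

Yes

Trace: p0 -0-> p1 -1-> p2 -0-> p3 -0-> p2 -0-> p3 -1-> p0 -1-> p0 -0-> p1 -1-> p2 -1-> p1 -0-> p1 -1-> p2 -1-> p1 -1-> p2 -0-> p3 -0-> p2
End state p2 is accepting.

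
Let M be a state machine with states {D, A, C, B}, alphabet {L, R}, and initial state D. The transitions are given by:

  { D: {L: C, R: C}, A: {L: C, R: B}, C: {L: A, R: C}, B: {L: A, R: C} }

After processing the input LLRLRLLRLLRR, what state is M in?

start at D
read 'L': D → C
read 'L': C → A
read 'R': A → B
read 'L': B → A
read 'R': A → B
read 'L': B → A
read 'L': A → C
read 'R': C → C
read 'L': C → A
read 'L': A → C
read 'R': C → C
read 'R': C → C

C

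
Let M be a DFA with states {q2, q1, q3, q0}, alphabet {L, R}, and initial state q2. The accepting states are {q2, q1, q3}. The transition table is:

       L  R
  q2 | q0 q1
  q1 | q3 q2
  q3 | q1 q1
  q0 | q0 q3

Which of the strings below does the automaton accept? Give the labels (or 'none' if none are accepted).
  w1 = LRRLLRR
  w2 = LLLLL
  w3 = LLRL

w1: q2 → q0 → q3 → q1 → q3 → q1 → q2 → q1  → end q1, accepted
w2: q2 → q0 → q0 → q0 → q0 → q0  → end q0, rejected
w3: q2 → q0 → q0 → q3 → q1  → end q1, accepted

w1, w3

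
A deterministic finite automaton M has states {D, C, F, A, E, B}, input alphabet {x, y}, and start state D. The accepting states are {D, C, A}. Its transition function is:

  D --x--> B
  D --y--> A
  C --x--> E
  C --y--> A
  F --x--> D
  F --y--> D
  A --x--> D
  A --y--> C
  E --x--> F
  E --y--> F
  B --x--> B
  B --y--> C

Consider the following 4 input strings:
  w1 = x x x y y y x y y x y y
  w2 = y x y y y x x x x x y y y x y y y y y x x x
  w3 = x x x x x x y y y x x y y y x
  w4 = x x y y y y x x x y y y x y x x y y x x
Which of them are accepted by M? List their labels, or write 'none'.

w1

w1: D → B → B → B → C → A → C → E → F → D → B → C → A  → end A, accepted
w2: D → A → D → A → C → A → D → B → B → B → B → C → A → C → E → F → D → A → C → A → D → B → B  → end B, rejected
w3: D → B → B → B → B → B → B → C → A → C → E → F → D → A → C → E  → end E, rejected
w4: D → B → B → C → A → C → A → D → B → B → C → A → C → E → F → D → B → C → A → D → B  → end B, rejected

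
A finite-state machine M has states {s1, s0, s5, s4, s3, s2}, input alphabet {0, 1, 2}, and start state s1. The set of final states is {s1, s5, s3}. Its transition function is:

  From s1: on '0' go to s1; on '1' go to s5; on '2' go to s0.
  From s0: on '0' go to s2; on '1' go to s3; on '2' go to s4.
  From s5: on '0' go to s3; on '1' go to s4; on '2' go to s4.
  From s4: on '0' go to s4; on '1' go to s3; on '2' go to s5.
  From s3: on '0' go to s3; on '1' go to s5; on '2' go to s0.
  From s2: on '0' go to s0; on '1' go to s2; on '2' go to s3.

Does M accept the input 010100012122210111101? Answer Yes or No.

Yes

s1 → s1 → s5 → s3 → s5 → s3 → s3 → s3 → s5 → s4 → s3 → s0 → s4 → s5 → s4 → s4 → s3 → s5 → s4 → s3 → s3 → s5
End state s5 is accepting.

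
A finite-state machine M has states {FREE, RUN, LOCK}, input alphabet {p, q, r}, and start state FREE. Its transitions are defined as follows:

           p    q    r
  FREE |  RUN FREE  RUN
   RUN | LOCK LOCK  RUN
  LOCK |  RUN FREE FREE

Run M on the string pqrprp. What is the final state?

start at FREE
read 'p': FREE → RUN
read 'q': RUN → LOCK
read 'r': LOCK → FREE
read 'p': FREE → RUN
read 'r': RUN → RUN
read 'p': RUN → LOCK

LOCK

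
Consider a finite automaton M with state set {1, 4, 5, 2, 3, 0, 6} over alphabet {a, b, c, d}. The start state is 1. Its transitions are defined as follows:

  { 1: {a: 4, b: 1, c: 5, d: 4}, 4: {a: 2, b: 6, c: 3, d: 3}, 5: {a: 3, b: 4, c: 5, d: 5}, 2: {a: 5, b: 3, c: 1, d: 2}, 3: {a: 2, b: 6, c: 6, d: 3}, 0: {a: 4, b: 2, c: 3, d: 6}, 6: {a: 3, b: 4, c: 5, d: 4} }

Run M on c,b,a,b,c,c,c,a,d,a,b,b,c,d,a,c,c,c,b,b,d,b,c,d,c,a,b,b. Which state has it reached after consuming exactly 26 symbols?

1 → 5 → 4 → 2 → 3 → 6 → 5 → 5 → 3 → 3 → 2 → 3 → 6 → 5 → 5 → 3 → 6 → 5 → 5 → 4 → 6 → 4 → 6 → 5 → 5 → 5 → 3
After 26 symbols: 3.

3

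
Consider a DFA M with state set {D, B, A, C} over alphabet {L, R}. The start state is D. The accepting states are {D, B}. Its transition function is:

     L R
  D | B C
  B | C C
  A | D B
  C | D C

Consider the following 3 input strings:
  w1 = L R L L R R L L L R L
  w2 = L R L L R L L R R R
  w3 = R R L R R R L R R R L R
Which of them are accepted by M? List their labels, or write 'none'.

w1

w1: Trace: D -L-> B -R-> C -L-> D -L-> B -R-> C -R-> C -L-> D -L-> B -L-> C -R-> C -L-> D  → end D, accepted
w2: Trace: D -L-> B -R-> C -L-> D -L-> B -R-> C -L-> D -L-> B -R-> C -R-> C -R-> C  → end C, rejected
w3: Trace: D -R-> C -R-> C -L-> D -R-> C -R-> C -R-> C -L-> D -R-> C -R-> C -R-> C -L-> D -R-> C  → end C, rejected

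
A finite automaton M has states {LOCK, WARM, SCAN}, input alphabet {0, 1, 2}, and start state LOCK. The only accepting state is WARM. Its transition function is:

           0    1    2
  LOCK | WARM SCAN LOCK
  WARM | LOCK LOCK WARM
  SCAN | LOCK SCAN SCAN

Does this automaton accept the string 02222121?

No

start at LOCK
read '0': LOCK → WARM
read '2': WARM → WARM
read '2': WARM → WARM
read '2': WARM → WARM
read '2': WARM → WARM
read '1': WARM → LOCK
read '2': LOCK → LOCK
read '1': LOCK → SCAN
End state SCAN is not accepting.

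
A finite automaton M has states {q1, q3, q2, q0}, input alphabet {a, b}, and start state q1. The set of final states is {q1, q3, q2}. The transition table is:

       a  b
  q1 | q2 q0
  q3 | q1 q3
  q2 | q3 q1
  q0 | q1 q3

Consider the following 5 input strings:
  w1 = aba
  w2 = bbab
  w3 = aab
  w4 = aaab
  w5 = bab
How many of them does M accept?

w1:
  start at q1
  read 'a': q1 → q2
  read 'b': q2 → q1
  read 'a': q1 → q2
  end q2, accepted
w2:
  start at q1
  read 'b': q1 → q0
  read 'b': q0 → q3
  read 'a': q3 → q1
  read 'b': q1 → q0
  end q0, rejected
w3:
  start at q1
  read 'a': q1 → q2
  read 'a': q2 → q3
  read 'b': q3 → q3
  end q3, accepted
w4:
  start at q1
  read 'a': q1 → q2
  read 'a': q2 → q3
  read 'a': q3 → q1
  read 'b': q1 → q0
  end q0, rejected
w5:
  start at q1
  read 'b': q1 → q0
  read 'a': q0 → q1
  read 'b': q1 → q0
  end q0, rejected

2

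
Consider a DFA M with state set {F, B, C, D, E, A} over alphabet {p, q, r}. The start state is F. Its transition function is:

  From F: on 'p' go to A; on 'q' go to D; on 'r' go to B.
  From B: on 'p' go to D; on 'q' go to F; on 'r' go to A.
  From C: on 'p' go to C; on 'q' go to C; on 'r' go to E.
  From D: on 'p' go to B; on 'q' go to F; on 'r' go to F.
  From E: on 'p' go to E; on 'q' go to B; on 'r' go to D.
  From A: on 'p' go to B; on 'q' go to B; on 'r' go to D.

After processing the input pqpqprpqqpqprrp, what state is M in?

A

Trace: F -p-> A -q-> B -p-> D -q-> F -p-> A -r-> D -p-> B -q-> F -q-> D -p-> B -q-> F -p-> A -r-> D -r-> F -p-> A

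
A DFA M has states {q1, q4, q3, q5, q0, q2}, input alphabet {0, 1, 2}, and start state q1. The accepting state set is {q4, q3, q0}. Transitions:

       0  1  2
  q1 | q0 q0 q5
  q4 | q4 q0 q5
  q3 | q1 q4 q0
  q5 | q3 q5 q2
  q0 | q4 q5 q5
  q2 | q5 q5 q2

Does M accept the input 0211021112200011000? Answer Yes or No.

Yes

q1 → q0 → q5 → q5 → q5 → q3 → q0 → q5 → q5 → q5 → q2 → q2 → q5 → q3 → q1 → q0 → q5 → q3 → q1 → q0
End state q0 is accepting.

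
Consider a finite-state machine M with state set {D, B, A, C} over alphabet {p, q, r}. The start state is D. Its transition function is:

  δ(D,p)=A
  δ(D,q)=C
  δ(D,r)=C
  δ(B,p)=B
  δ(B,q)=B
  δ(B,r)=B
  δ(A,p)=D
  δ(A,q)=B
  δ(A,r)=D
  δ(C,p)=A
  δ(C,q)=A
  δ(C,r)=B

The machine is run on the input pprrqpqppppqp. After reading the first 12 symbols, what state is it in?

start at D
read 'p': D → A
read 'p': A → D
read 'r': D → C
read 'r': C → B
read 'q': B → B
read 'p': B → B
read 'q': B → B
read 'p': B → B
read 'p': B → B
read 'p': B → B
read 'p': B → B
read 'q': B → B
After 12 symbols: B.

B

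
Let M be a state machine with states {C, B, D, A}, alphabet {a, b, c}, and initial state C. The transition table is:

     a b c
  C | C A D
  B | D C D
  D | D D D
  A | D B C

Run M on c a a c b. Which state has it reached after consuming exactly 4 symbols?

D

Trace: C -c-> D -a-> D -a-> D -c-> D
After 4 symbols: D.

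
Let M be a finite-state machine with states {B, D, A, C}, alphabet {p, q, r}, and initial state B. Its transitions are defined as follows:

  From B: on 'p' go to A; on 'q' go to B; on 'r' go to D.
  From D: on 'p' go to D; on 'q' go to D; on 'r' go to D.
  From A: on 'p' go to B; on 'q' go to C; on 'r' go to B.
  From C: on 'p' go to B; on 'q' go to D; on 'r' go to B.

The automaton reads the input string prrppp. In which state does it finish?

D

Trace: B -p-> A -r-> B -r-> D -p-> D -p-> D -p-> D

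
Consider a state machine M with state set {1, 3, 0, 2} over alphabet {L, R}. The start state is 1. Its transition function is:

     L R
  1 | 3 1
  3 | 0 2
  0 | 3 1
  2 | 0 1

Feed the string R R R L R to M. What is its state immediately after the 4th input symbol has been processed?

start at 1
read 'R': 1 → 1
read 'R': 1 → 1
read 'R': 1 → 1
read 'L': 1 → 3
After 4 symbols: 3.

3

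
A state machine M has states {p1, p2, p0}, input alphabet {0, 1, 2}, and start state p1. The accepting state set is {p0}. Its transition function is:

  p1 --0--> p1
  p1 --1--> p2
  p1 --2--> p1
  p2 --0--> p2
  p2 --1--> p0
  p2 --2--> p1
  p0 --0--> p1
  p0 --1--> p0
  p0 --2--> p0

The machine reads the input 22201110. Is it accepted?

No

start at p1
read '2': p1 → p1
read '2': p1 → p1
read '2': p1 → p1
read '0': p1 → p1
read '1': p1 → p2
read '1': p2 → p0
read '1': p0 → p0
read '0': p0 → p1
End state p1 is not accepting.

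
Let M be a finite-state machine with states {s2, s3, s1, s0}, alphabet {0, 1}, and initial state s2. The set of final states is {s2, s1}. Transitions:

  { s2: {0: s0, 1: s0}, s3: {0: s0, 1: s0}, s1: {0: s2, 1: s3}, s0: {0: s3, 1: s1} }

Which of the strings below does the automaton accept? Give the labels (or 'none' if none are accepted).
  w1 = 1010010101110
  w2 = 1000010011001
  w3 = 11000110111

w1: Trace: s2 -1-> s0 -0-> s3 -1-> s0 -0-> s3 -0-> s0 -1-> s1 -0-> s2 -1-> s0 -0-> s3 -1-> s0 -1-> s1 -1-> s3 -0-> s0  → end s0, rejected
w2: Trace: s2 -1-> s0 -0-> s3 -0-> s0 -0-> s3 -0-> s0 -1-> s1 -0-> s2 -0-> s0 -1-> s1 -1-> s3 -0-> s0 -0-> s3 -1-> s0  → end s0, rejected
w3: Trace: s2 -1-> s0 -1-> s1 -0-> s2 -0-> s0 -0-> s3 -1-> s0 -1-> s1 -0-> s2 -1-> s0 -1-> s1 -1-> s3  → end s3, rejected

none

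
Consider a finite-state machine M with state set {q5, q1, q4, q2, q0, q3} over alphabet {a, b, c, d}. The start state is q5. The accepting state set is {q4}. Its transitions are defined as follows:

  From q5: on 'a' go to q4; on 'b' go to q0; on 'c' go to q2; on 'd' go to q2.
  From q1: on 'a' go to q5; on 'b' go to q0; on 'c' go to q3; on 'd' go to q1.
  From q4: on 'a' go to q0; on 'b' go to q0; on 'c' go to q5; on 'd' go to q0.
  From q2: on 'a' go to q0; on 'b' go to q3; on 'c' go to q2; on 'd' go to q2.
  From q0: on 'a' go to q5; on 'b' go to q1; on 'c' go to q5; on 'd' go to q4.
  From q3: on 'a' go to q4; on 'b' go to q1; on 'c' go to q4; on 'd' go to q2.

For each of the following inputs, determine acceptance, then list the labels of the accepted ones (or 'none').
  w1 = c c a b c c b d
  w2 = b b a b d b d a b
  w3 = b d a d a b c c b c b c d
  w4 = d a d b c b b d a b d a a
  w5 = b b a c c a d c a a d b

w1

w1:
  start at q5
  read 'c': q5 → q2
  read 'c': q2 → q2
  read 'a': q2 → q0
  read 'b': q0 → q1
  read 'c': q1 → q3
  read 'c': q3 → q4
  read 'b': q4 → q0
  read 'd': q0 → q4
  end q4, accepted
w2:
  start at q5
  read 'b': q5 → q0
  read 'b': q0 → q1
  read 'a': q1 → q5
  read 'b': q5 → q0
  read 'd': q0 → q4
  read 'b': q4 → q0
  read 'd': q0 → q4
  read 'a': q4 → q0
  read 'b': q0 → q1
  end q1, rejected
w3:
  start at q5
  read 'b': q5 → q0
  read 'd': q0 → q4
  read 'a': q4 → q0
  read 'd': q0 → q4
  read 'a': q4 → q0
  read 'b': q0 → q1
  read 'c': q1 → q3
  read 'c': q3 → q4
  read 'b': q4 → q0
  read 'c': q0 → q5
  read 'b': q5 → q0
  read 'c': q0 → q5
  read 'd': q5 → q2
  end q2, rejected
w4:
  start at q5
  read 'd': q5 → q2
  read 'a': q2 → q0
  read 'd': q0 → q4
  read 'b': q4 → q0
  read 'c': q0 → q5
  read 'b': q5 → q0
  read 'b': q0 → q1
  read 'd': q1 → q1
  read 'a': q1 → q5
  read 'b': q5 → q0
  read 'd': q0 → q4
  read 'a': q4 → q0
  read 'a': q0 → q5
  end q5, rejected
w5:
  start at q5
  read 'b': q5 → q0
  read 'b': q0 → q1
  read 'a': q1 → q5
  read 'c': q5 → q2
  read 'c': q2 → q2
  read 'a': q2 → q0
  read 'd': q0 → q4
  read 'c': q4 → q5
  read 'a': q5 → q4
  read 'a': q4 → q0
  read 'd': q0 → q4
  read 'b': q4 → q0
  end q0, rejected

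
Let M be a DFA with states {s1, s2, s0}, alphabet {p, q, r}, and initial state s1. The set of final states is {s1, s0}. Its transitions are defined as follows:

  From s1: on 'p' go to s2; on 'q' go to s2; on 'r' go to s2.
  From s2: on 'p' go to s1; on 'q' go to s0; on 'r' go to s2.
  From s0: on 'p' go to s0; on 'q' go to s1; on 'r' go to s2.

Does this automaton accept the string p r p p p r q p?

Yes

Trace: s1 -p-> s2 -r-> s2 -p-> s1 -p-> s2 -p-> s1 -r-> s2 -q-> s0 -p-> s0
End state s0 is accepting.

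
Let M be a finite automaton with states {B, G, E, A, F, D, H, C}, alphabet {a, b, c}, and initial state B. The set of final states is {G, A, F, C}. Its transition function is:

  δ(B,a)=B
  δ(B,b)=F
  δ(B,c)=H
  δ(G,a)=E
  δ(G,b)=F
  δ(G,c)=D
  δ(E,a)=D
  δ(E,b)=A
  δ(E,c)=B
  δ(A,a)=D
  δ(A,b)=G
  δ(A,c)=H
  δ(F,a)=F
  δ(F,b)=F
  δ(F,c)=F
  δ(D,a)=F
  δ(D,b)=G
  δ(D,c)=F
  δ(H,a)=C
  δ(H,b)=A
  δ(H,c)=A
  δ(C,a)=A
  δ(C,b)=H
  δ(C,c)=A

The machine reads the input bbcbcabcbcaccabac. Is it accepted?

Yes

Trace: B -b-> F -b-> F -c-> F -b-> F -c-> F -a-> F -b-> F -c-> F -b-> F -c-> F -a-> F -c-> F -c-> F -a-> F -b-> F -a-> F -c-> F
End state F is accepting.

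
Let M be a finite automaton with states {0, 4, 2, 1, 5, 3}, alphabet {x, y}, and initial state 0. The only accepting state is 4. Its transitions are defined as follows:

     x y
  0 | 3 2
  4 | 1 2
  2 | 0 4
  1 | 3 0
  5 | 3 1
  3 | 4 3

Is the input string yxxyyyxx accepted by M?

Trace: 0 -y-> 2 -x-> 0 -x-> 3 -y-> 3 -y-> 3 -y-> 3 -x-> 4 -x-> 1
End state 1 is not accepting.

No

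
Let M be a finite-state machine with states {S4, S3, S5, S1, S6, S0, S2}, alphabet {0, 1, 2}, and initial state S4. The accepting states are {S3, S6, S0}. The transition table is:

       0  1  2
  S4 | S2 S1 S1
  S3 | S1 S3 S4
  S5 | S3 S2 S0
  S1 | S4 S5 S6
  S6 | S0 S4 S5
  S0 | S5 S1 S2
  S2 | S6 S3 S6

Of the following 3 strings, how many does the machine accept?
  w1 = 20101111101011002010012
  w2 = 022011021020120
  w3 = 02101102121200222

2

w1:
  start at S4
  read '2': S4 → S1
  read '0': S1 → S4
  read '1': S4 → S1
  read '0': S1 → S4
  read '1': S4 → S1
  read '1': S1 → S5
  read '1': S5 → S2
  read '1': S2 → S3
  read '1': S3 → S3
  read '0': S3 → S1
  read '1': S1 → S5
  read '0': S5 → S3
  read '1': S3 → S3
  read '1': S3 → S3
  read '0': S3 → S1
  read '0': S1 → S4
  read '2': S4 → S1
  read '0': S1 → S4
  read '1': S4 → S1
  read '0': S1 → S4
  read '0': S4 → S2
  read '1': S2 → S3
  read '2': S3 → S4
  end S4, rejected
w2:
  start at S4
  read '0': S4 → S2
  read '2': S2 → S6
  read '2': S6 → S5
  read '0': S5 → S3
  read '1': S3 → S3
  read '1': S3 → S3
  read '0': S3 → S1
  read '2': S1 → S6
  read '1': S6 → S4
  read '0': S4 → S2
  read '2': S2 → S6
  read '0': S6 → S0
  read '1': S0 → S1
  read '2': S1 → S6
  read '0': S6 → S0
  end S0, accepted
w3:
  start at S4
  read '0': S4 → S2
  read '2': S2 → S6
  read '1': S6 → S4
  read '0': S4 → S2
  read '1': S2 → S3
  read '1': S3 → S3
  read '0': S3 → S1
  read '2': S1 → S6
  read '1': S6 → S4
  read '2': S4 → S1
  read '1': S1 → S5
  read '2': S5 → S0
  read '0': S0 → S5
  read '0': S5 → S3
  read '2': S3 → S4
  read '2': S4 → S1
  read '2': S1 → S6
  end S6, accepted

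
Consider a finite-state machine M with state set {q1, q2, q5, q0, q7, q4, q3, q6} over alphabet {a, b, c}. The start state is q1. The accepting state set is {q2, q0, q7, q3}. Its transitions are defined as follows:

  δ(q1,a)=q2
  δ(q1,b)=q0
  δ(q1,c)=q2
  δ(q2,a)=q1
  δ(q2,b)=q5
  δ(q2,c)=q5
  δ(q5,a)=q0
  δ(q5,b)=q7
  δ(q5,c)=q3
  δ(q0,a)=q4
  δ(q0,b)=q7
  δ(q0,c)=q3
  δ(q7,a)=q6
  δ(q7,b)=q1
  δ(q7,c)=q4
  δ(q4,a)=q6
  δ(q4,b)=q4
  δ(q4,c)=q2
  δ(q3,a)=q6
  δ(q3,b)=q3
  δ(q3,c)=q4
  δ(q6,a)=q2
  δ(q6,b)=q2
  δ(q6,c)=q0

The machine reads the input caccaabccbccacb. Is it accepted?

No

start at q1
read 'c': q1 → q2
read 'a': q2 → q1
read 'c': q1 → q2
read 'c': q2 → q5
read 'a': q5 → q0
read 'a': q0 → q4
read 'b': q4 → q4
read 'c': q4 → q2
read 'c': q2 → q5
read 'b': q5 → q7
read 'c': q7 → q4
read 'c': q4 → q2
read 'a': q2 → q1
read 'c': q1 → q2
read 'b': q2 → q5
End state q5 is not accepting.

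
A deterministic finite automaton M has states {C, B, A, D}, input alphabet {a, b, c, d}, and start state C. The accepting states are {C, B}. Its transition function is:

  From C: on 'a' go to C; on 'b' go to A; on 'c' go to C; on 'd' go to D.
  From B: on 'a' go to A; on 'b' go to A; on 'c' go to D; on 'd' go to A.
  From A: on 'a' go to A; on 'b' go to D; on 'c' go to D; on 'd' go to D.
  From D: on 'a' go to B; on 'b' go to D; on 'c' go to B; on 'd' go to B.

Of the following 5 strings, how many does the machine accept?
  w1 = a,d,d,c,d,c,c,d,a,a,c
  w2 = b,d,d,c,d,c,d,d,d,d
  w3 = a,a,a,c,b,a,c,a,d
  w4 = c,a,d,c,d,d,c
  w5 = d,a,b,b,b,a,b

w1: C → C → D → B → D → B → D → B → A → A → A → D  → end D, rejected
w2: C → A → D → B → D → B → D → B → A → D → B  → end B, accepted
w3: C → C → C → C → C → A → A → D → B → A  → end A, rejected
w4: C → C → C → D → B → A → D → B  → end B, accepted
w5: C → D → B → A → D → D → B → A  → end A, rejected

2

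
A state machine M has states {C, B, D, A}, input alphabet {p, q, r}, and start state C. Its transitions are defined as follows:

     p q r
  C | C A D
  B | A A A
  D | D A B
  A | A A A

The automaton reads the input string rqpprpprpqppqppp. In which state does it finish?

Trace: C -r-> D -q-> A -p-> A -p-> A -r-> A -p-> A -p-> A -r-> A -p-> A -q-> A -p-> A -p-> A -q-> A -p-> A -p-> A -p-> A

A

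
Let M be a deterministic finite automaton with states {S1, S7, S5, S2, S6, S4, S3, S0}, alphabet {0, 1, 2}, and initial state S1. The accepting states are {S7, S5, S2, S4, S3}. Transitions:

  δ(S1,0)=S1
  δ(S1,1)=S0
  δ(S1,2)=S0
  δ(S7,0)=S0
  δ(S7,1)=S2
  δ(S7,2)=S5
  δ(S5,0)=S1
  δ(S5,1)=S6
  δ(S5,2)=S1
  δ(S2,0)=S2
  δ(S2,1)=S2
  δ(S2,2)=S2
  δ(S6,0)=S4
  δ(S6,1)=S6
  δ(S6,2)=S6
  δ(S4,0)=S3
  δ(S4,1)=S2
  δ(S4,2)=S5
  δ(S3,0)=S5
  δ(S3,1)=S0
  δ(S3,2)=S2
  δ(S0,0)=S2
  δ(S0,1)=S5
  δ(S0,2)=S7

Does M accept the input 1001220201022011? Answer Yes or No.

start at S1
read '1': S1 → S0
read '0': S0 → S2
read '0': S2 → S2
read '1': S2 → S2
read '2': S2 → S2
read '2': S2 → S2
read '0': S2 → S2
read '2': S2 → S2
read '0': S2 → S2
read '1': S2 → S2
read '0': S2 → S2
read '2': S2 → S2
read '2': S2 → S2
read '0': S2 → S2
read '1': S2 → S2
read '1': S2 → S2
End state S2 is accepting.

Yes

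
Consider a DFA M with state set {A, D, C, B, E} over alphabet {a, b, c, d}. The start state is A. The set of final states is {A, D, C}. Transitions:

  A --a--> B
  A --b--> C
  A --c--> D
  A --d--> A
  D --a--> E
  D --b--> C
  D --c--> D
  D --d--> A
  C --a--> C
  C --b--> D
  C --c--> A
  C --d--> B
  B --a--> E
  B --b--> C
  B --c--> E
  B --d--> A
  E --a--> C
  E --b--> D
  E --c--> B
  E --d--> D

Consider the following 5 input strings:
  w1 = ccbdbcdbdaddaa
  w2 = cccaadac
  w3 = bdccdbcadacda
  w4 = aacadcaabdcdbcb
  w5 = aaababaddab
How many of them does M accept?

w1: A → D → D → C → B → C → A → A → C → B → E → D → A → B → E  → end E, rejected
w2: A → D → D → D → E → C → B → E → B  → end B, rejected
w3: A → C → B → E → B → A → C → A → B → A → B → E → D → E  → end E, rejected
w4: A → B → E → B → E → D → D → E → C → D → A → D → A → C → A → C  → end C, accepted
w5: A → B → E → C → D → E → D → E → D → A → B → C  → end C, accepted

2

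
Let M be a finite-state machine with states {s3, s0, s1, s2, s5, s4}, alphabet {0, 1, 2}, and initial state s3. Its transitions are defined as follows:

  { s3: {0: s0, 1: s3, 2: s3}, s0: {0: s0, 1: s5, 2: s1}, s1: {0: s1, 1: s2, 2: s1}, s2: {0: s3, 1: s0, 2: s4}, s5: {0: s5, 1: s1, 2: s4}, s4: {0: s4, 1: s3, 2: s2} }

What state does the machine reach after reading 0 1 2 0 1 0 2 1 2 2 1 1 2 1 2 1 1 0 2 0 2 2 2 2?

s1

Trace: s3 -0-> s0 -1-> s5 -2-> s4 -0-> s4 -1-> s3 -0-> s0 -2-> s1 -1-> s2 -2-> s4 -2-> s2 -1-> s0 -1-> s5 -2-> s4 -1-> s3 -2-> s3 -1-> s3 -1-> s3 -0-> s0 -2-> s1 -0-> s1 -2-> s1 -2-> s1 -2-> s1 -2-> s1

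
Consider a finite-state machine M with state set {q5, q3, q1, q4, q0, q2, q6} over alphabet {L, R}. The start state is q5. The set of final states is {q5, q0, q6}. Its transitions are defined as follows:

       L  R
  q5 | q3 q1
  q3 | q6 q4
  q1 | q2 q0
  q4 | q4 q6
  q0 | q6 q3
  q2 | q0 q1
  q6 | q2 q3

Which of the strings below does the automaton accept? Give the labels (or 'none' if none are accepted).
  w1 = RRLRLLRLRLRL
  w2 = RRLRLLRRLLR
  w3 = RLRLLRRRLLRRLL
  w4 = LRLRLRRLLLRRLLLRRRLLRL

w1: Trace: q5 -R-> q1 -R-> q0 -L-> q6 -R-> q3 -L-> q6 -L-> q2 -R-> q1 -L-> q2 -R-> q1 -L-> q2 -R-> q1 -L-> q2  → end q2, rejected
w2: Trace: q5 -R-> q1 -R-> q0 -L-> q6 -R-> q3 -L-> q6 -L-> q2 -R-> q1 -R-> q0 -L-> q6 -L-> q2 -R-> q1  → end q1, rejected
w3: Trace: q5 -R-> q1 -L-> q2 -R-> q1 -L-> q2 -L-> q0 -R-> q3 -R-> q4 -R-> q6 -L-> q2 -L-> q0 -R-> q3 -R-> q4 -L-> q4 -L-> q4  → end q4, rejected
w4: Trace: q5 -L-> q3 -R-> q4 -L-> q4 -R-> q6 -L-> q2 -R-> q1 -R-> q0 -L-> q6 -L-> q2 -L-> q0 -R-> q3 -R-> q4 -L-> q4 -L-> q4 -L-> q4 -R-> q6 -R-> q3 -R-> q4 -L-> q4 -L-> q4 -R-> q6 -L-> q2  → end q2, rejected

none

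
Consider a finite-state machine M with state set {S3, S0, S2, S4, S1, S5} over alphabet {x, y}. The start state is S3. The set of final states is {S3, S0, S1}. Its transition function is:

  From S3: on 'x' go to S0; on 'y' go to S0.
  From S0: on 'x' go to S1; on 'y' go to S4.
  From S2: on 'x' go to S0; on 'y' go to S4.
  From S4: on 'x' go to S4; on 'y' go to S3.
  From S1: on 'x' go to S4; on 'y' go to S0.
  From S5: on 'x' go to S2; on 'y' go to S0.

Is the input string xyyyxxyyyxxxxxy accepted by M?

Yes

S3 → S0 → S4 → S3 → S0 → S1 → S4 → S3 → S0 → S4 → S4 → S4 → S4 → S4 → S4 → S3
End state S3 is accepting.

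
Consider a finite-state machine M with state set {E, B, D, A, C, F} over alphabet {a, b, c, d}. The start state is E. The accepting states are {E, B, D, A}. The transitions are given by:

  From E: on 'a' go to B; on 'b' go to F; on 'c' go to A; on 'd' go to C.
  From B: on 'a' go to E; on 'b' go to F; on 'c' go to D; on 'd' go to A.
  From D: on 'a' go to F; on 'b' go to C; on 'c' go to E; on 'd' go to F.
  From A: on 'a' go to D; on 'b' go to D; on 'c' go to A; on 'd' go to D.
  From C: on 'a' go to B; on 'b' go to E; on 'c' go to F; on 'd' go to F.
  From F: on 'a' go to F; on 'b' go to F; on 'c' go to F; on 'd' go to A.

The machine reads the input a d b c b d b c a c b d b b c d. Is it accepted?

start at E
read 'a': E → B
read 'd': B → A
read 'b': A → D
read 'c': D → E
read 'b': E → F
read 'd': F → A
read 'b': A → D
read 'c': D → E
read 'a': E → B
read 'c': B → D
read 'b': D → C
read 'd': C → F
read 'b': F → F
read 'b': F → F
read 'c': F → F
read 'd': F → A
End state A is accepting.

Yes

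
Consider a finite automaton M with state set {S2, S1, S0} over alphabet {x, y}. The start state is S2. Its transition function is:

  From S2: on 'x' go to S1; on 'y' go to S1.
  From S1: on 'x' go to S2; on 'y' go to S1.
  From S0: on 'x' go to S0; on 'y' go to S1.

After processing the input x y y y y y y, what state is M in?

S2 → S1 → S1 → S1 → S1 → S1 → S1 → S1

S1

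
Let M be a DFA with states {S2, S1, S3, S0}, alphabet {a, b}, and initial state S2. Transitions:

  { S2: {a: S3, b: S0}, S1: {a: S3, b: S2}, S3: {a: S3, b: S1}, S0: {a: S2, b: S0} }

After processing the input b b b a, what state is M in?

S2

Trace: S2 -b-> S0 -b-> S0 -b-> S0 -a-> S2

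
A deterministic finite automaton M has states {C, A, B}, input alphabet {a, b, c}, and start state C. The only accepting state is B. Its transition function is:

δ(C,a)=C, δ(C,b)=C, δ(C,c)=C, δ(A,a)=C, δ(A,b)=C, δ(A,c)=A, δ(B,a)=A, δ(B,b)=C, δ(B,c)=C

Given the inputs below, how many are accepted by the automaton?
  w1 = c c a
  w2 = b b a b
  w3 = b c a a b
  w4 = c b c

w1: C → C → C → C  → end C, rejected
w2: C → C → C → C → C  → end C, rejected
w3: C → C → C → C → C → C  → end C, rejected
w4: C → C → C → C  → end C, rejected

0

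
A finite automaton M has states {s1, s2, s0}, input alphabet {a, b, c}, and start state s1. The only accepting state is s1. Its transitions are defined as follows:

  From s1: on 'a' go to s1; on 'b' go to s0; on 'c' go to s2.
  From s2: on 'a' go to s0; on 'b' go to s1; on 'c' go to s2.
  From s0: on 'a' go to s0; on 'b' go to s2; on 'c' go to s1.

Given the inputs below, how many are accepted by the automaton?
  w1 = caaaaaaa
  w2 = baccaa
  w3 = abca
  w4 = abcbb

w1: Trace: s1 -c-> s2 -a-> s0 -a-> s0 -a-> s0 -a-> s0 -a-> s0 -a-> s0 -a-> s0  → end s0, rejected
w2: Trace: s1 -b-> s0 -a-> s0 -c-> s1 -c-> s2 -a-> s0 -a-> s0  → end s0, rejected
w3: Trace: s1 -a-> s1 -b-> s0 -c-> s1 -a-> s1  → end s1, accepted
w4: Trace: s1 -a-> s1 -b-> s0 -c-> s1 -b-> s0 -b-> s2  → end s2, rejected

1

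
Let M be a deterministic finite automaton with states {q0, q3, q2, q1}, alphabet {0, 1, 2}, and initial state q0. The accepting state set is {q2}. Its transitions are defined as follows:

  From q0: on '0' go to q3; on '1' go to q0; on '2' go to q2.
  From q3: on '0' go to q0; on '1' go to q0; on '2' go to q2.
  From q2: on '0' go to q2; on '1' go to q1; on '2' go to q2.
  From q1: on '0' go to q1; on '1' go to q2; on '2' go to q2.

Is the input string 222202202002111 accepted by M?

No

start at q0
read '2': q0 → q2
read '2': q2 → q2
read '2': q2 → q2
read '2': q2 → q2
read '0': q2 → q2
read '2': q2 → q2
read '2': q2 → q2
read '0': q2 → q2
read '2': q2 → q2
read '0': q2 → q2
read '0': q2 → q2
read '2': q2 → q2
read '1': q2 → q1
read '1': q1 → q2
read '1': q2 → q1
End state q1 is not accepting.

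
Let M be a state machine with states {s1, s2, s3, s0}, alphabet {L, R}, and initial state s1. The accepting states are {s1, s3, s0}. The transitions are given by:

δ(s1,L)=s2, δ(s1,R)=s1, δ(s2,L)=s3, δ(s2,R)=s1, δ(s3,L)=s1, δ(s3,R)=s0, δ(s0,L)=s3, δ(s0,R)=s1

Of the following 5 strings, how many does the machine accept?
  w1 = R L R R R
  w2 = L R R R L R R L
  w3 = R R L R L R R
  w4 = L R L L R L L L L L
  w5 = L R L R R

w1: Trace: s1 -R-> s1 -L-> s2 -R-> s1 -R-> s1 -R-> s1  → end s1, accepted
w2: Trace: s1 -L-> s2 -R-> s1 -R-> s1 -R-> s1 -L-> s2 -R-> s1 -R-> s1 -L-> s2  → end s2, rejected
w3: Trace: s1 -R-> s1 -R-> s1 -L-> s2 -R-> s1 -L-> s2 -R-> s1 -R-> s1  → end s1, accepted
w4: Trace: s1 -L-> s2 -R-> s1 -L-> s2 -L-> s3 -R-> s0 -L-> s3 -L-> s1 -L-> s2 -L-> s3 -L-> s1  → end s1, accepted
w5: Trace: s1 -L-> s2 -R-> s1 -L-> s2 -R-> s1 -R-> s1  → end s1, accepted

4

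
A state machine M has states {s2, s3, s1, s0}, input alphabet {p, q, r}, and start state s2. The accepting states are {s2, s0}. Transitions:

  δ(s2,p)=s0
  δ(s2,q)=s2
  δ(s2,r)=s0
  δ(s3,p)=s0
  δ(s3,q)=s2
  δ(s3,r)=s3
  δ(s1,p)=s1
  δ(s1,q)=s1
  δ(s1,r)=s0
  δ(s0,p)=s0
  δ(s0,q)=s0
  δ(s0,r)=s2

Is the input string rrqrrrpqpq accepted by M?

Yes

s2 → s0 → s2 → s2 → s0 → s2 → s0 → s0 → s0 → s0 → s0
End state s0 is accepting.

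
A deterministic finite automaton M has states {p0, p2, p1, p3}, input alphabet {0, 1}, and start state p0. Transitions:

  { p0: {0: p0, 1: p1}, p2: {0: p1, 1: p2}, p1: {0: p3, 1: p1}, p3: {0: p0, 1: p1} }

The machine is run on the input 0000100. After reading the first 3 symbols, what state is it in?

p0 → p0 → p0 → p0
After 3 symbols: p0.

p0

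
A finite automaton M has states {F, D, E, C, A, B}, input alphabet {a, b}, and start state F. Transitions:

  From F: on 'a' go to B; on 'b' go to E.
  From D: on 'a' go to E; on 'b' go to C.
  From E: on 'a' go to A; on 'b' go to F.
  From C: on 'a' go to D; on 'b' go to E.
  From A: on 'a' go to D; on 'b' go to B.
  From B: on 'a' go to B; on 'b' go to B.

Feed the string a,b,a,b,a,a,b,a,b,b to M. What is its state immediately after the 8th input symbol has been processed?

B

Trace: F -a-> B -b-> B -a-> B -b-> B -a-> B -a-> B -b-> B -a-> B
After 8 symbols: B.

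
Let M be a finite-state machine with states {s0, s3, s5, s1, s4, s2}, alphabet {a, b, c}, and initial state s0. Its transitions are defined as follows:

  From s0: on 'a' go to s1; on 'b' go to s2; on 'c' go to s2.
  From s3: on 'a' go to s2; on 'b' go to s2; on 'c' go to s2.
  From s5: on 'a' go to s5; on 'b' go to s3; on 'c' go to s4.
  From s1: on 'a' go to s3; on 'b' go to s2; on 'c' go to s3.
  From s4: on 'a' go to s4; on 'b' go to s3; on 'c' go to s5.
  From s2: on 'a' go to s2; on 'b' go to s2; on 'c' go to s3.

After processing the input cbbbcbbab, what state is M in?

s0 → s2 → s2 → s2 → s2 → s3 → s2 → s2 → s2 → s2

s2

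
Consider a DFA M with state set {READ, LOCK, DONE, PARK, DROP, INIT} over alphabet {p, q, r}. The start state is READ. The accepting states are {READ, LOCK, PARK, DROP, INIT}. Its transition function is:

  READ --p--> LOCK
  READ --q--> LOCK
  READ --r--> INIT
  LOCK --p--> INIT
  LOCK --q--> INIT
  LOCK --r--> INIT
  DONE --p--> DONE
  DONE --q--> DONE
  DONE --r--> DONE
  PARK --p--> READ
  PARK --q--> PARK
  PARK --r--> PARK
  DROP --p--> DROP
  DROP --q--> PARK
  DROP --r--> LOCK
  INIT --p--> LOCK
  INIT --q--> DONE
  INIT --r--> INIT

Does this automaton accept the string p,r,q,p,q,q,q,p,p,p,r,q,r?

Trace: READ -p-> LOCK -r-> INIT -q-> DONE -p-> DONE -q-> DONE -q-> DONE -q-> DONE -p-> DONE -p-> DONE -p-> DONE -r-> DONE -q-> DONE -r-> DONE
End state DONE is not accepting.

No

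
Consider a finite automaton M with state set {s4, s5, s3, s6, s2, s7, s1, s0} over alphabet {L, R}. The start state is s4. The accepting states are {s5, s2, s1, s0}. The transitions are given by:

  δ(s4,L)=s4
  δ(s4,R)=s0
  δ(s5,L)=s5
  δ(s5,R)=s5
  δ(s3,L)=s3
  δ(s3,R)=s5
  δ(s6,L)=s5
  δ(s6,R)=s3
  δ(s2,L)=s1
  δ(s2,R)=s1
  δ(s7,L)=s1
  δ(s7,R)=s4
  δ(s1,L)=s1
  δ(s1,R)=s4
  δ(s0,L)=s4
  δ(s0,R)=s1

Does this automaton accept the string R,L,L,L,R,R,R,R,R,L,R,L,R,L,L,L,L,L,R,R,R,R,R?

Yes

Trace: s4 -R-> s0 -L-> s4 -L-> s4 -L-> s4 -R-> s0 -R-> s1 -R-> s4 -R-> s0 -R-> s1 -L-> s1 -R-> s4 -L-> s4 -R-> s0 -L-> s4 -L-> s4 -L-> s4 -L-> s4 -L-> s4 -R-> s0 -R-> s1 -R-> s4 -R-> s0 -R-> s1
End state s1 is accepting.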